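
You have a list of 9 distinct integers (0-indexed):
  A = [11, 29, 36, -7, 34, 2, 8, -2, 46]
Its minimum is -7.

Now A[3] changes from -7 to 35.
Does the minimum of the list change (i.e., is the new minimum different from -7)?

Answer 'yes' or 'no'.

Answer: yes

Derivation:
Old min = -7
Change: A[3] -7 -> 35
Changed element was the min; new min must be rechecked.
New min = -2; changed? yes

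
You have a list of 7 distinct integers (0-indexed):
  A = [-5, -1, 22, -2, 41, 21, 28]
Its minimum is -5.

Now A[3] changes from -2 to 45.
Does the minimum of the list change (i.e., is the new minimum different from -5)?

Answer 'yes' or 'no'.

Answer: no

Derivation:
Old min = -5
Change: A[3] -2 -> 45
Changed element was NOT the min; min changes only if 45 < -5.
New min = -5; changed? no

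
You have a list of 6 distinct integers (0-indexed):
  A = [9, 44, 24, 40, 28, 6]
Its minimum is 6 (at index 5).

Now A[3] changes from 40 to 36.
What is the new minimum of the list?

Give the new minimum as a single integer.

Answer: 6

Derivation:
Old min = 6 (at index 5)
Change: A[3] 40 -> 36
Changed element was NOT the old min.
  New min = min(old_min, new_val) = min(6, 36) = 6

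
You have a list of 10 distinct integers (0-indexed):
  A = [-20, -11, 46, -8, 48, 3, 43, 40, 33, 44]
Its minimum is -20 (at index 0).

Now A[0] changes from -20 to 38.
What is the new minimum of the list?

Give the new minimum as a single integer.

Answer: -11

Derivation:
Old min = -20 (at index 0)
Change: A[0] -20 -> 38
Changed element WAS the min. Need to check: is 38 still <= all others?
  Min of remaining elements: -11
  New min = min(38, -11) = -11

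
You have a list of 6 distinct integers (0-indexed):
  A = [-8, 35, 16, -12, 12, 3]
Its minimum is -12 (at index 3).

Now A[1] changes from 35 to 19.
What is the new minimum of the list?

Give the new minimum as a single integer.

Answer: -12

Derivation:
Old min = -12 (at index 3)
Change: A[1] 35 -> 19
Changed element was NOT the old min.
  New min = min(old_min, new_val) = min(-12, 19) = -12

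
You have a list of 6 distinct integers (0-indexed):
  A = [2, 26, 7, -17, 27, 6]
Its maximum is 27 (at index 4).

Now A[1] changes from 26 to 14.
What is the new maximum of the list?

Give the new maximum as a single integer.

Old max = 27 (at index 4)
Change: A[1] 26 -> 14
Changed element was NOT the old max.
  New max = max(old_max, new_val) = max(27, 14) = 27

Answer: 27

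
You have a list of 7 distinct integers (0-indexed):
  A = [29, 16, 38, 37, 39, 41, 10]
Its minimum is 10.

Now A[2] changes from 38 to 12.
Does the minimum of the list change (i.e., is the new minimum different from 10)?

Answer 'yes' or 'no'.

Old min = 10
Change: A[2] 38 -> 12
Changed element was NOT the min; min changes only if 12 < 10.
New min = 10; changed? no

Answer: no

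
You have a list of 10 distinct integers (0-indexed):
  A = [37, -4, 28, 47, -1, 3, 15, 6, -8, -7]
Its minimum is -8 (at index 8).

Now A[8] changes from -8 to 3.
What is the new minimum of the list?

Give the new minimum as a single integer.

Answer: -7

Derivation:
Old min = -8 (at index 8)
Change: A[8] -8 -> 3
Changed element WAS the min. Need to check: is 3 still <= all others?
  Min of remaining elements: -7
  New min = min(3, -7) = -7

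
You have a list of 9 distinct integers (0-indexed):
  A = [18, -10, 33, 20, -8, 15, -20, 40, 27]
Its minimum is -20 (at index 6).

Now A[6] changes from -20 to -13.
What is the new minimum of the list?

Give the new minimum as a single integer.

Answer: -13

Derivation:
Old min = -20 (at index 6)
Change: A[6] -20 -> -13
Changed element WAS the min. Need to check: is -13 still <= all others?
  Min of remaining elements: -10
  New min = min(-13, -10) = -13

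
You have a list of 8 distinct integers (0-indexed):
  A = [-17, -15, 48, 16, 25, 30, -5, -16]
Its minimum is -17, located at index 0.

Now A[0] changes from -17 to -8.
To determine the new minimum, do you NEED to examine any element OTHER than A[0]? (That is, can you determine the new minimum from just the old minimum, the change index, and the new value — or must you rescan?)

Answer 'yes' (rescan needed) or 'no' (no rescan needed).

Answer: yes

Derivation:
Old min = -17 at index 0
Change at index 0: -17 -> -8
Index 0 WAS the min and new value -8 > old min -17. Must rescan other elements to find the new min.
Needs rescan: yes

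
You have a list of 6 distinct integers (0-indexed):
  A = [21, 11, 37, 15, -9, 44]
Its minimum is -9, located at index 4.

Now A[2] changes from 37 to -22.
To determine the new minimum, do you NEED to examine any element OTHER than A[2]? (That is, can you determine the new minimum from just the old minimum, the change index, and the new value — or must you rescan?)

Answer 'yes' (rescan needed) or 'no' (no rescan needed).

Old min = -9 at index 4
Change at index 2: 37 -> -22
Index 2 was NOT the min. New min = min(-9, -22). No rescan of other elements needed.
Needs rescan: no

Answer: no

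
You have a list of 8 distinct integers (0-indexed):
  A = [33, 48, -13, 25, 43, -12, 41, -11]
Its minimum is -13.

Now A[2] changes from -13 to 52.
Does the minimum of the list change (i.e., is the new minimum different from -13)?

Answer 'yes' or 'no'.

Old min = -13
Change: A[2] -13 -> 52
Changed element was the min; new min must be rechecked.
New min = -12; changed? yes

Answer: yes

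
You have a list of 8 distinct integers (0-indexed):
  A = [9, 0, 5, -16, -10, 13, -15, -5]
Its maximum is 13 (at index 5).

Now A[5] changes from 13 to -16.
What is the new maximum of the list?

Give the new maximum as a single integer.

Old max = 13 (at index 5)
Change: A[5] 13 -> -16
Changed element WAS the max -> may need rescan.
  Max of remaining elements: 9
  New max = max(-16, 9) = 9

Answer: 9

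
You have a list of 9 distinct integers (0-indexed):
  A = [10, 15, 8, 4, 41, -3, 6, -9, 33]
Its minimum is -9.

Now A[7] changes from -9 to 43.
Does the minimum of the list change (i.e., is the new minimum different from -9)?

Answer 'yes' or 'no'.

Old min = -9
Change: A[7] -9 -> 43
Changed element was the min; new min must be rechecked.
New min = -3; changed? yes

Answer: yes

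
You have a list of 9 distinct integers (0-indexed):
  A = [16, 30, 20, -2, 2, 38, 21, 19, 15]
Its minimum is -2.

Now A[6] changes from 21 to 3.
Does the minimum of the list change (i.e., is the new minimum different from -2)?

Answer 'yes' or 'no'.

Old min = -2
Change: A[6] 21 -> 3
Changed element was NOT the min; min changes only if 3 < -2.
New min = -2; changed? no

Answer: no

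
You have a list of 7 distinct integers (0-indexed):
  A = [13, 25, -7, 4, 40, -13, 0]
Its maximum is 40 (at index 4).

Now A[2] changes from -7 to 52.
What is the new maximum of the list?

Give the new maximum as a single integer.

Old max = 40 (at index 4)
Change: A[2] -7 -> 52
Changed element was NOT the old max.
  New max = max(old_max, new_val) = max(40, 52) = 52

Answer: 52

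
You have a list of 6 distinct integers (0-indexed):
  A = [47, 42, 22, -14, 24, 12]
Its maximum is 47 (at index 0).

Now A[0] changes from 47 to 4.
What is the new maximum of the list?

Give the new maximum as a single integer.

Answer: 42

Derivation:
Old max = 47 (at index 0)
Change: A[0] 47 -> 4
Changed element WAS the max -> may need rescan.
  Max of remaining elements: 42
  New max = max(4, 42) = 42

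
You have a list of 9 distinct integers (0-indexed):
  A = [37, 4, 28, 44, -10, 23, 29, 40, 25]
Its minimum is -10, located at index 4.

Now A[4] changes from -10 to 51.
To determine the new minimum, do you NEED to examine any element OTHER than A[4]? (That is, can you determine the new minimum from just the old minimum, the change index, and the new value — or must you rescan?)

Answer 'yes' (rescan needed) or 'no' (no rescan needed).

Answer: yes

Derivation:
Old min = -10 at index 4
Change at index 4: -10 -> 51
Index 4 WAS the min and new value 51 > old min -10. Must rescan other elements to find the new min.
Needs rescan: yes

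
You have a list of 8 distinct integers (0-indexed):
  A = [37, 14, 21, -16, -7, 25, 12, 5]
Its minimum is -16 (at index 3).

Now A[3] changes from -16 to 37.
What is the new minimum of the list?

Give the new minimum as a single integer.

Answer: -7

Derivation:
Old min = -16 (at index 3)
Change: A[3] -16 -> 37
Changed element WAS the min. Need to check: is 37 still <= all others?
  Min of remaining elements: -7
  New min = min(37, -7) = -7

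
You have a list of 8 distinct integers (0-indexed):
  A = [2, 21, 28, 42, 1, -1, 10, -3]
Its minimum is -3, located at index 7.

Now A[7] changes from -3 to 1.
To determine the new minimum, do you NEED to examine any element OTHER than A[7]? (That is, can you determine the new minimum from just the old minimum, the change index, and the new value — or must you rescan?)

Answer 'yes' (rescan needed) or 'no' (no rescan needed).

Old min = -3 at index 7
Change at index 7: -3 -> 1
Index 7 WAS the min and new value 1 > old min -3. Must rescan other elements to find the new min.
Needs rescan: yes

Answer: yes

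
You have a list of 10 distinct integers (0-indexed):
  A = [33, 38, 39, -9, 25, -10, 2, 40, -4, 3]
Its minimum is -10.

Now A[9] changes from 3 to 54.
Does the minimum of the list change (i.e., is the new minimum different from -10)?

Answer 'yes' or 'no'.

Old min = -10
Change: A[9] 3 -> 54
Changed element was NOT the min; min changes only if 54 < -10.
New min = -10; changed? no

Answer: no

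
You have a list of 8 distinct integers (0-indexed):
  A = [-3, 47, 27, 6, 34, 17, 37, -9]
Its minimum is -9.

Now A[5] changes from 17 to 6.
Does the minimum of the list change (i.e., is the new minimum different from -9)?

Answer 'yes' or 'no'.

Answer: no

Derivation:
Old min = -9
Change: A[5] 17 -> 6
Changed element was NOT the min; min changes only if 6 < -9.
New min = -9; changed? no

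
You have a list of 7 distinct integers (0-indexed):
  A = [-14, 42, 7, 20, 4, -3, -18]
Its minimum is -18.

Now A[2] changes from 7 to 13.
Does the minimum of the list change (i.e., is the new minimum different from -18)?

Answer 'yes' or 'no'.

Answer: no

Derivation:
Old min = -18
Change: A[2] 7 -> 13
Changed element was NOT the min; min changes only if 13 < -18.
New min = -18; changed? no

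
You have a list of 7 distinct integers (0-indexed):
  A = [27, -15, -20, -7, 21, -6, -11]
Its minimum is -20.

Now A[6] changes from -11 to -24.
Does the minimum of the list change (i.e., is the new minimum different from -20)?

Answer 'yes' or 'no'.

Old min = -20
Change: A[6] -11 -> -24
Changed element was NOT the min; min changes only if -24 < -20.
New min = -24; changed? yes

Answer: yes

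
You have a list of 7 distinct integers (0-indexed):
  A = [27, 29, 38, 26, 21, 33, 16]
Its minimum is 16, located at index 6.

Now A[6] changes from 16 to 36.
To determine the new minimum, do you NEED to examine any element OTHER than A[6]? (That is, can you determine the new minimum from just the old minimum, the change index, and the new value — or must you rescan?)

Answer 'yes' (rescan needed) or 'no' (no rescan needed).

Answer: yes

Derivation:
Old min = 16 at index 6
Change at index 6: 16 -> 36
Index 6 WAS the min and new value 36 > old min 16. Must rescan other elements to find the new min.
Needs rescan: yes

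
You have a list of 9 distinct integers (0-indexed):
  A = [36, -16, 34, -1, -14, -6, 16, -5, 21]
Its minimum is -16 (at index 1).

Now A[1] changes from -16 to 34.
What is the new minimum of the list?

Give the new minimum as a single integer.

Old min = -16 (at index 1)
Change: A[1] -16 -> 34
Changed element WAS the min. Need to check: is 34 still <= all others?
  Min of remaining elements: -14
  New min = min(34, -14) = -14

Answer: -14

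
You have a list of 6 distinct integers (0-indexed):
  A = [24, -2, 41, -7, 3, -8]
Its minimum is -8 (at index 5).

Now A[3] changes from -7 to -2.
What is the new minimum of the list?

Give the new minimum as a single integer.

Answer: -8

Derivation:
Old min = -8 (at index 5)
Change: A[3] -7 -> -2
Changed element was NOT the old min.
  New min = min(old_min, new_val) = min(-8, -2) = -8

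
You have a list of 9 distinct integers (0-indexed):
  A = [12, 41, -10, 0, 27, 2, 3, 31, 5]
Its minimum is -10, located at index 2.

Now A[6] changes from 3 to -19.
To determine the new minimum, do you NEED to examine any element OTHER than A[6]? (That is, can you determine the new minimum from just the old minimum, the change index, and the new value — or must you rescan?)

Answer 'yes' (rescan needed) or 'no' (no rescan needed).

Answer: no

Derivation:
Old min = -10 at index 2
Change at index 6: 3 -> -19
Index 6 was NOT the min. New min = min(-10, -19). No rescan of other elements needed.
Needs rescan: no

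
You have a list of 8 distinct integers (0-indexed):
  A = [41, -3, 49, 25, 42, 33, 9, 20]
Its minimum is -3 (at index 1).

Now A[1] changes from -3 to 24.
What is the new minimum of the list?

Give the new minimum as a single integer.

Old min = -3 (at index 1)
Change: A[1] -3 -> 24
Changed element WAS the min. Need to check: is 24 still <= all others?
  Min of remaining elements: 9
  New min = min(24, 9) = 9

Answer: 9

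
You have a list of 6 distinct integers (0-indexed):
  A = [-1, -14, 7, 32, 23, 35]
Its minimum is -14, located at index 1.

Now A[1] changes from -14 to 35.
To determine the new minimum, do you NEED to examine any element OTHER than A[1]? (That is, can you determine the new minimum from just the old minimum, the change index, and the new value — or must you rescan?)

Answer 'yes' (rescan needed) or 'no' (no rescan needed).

Answer: yes

Derivation:
Old min = -14 at index 1
Change at index 1: -14 -> 35
Index 1 WAS the min and new value 35 > old min -14. Must rescan other elements to find the new min.
Needs rescan: yes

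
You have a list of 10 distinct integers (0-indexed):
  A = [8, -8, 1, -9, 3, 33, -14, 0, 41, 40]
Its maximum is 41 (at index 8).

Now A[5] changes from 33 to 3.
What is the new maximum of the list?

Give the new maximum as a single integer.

Old max = 41 (at index 8)
Change: A[5] 33 -> 3
Changed element was NOT the old max.
  New max = max(old_max, new_val) = max(41, 3) = 41

Answer: 41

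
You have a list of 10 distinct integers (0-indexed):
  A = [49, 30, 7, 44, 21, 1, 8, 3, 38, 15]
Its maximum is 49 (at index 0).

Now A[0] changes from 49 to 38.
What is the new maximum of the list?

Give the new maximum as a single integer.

Answer: 44

Derivation:
Old max = 49 (at index 0)
Change: A[0] 49 -> 38
Changed element WAS the max -> may need rescan.
  Max of remaining elements: 44
  New max = max(38, 44) = 44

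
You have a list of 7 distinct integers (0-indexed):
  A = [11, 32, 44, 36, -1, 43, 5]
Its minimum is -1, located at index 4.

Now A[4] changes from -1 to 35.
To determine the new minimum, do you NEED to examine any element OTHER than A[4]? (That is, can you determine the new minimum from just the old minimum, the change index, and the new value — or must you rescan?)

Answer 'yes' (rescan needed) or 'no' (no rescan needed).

Answer: yes

Derivation:
Old min = -1 at index 4
Change at index 4: -1 -> 35
Index 4 WAS the min and new value 35 > old min -1. Must rescan other elements to find the new min.
Needs rescan: yes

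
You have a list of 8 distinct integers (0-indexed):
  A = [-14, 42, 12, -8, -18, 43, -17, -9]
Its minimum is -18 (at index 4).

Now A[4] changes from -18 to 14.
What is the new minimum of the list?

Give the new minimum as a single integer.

Answer: -17

Derivation:
Old min = -18 (at index 4)
Change: A[4] -18 -> 14
Changed element WAS the min. Need to check: is 14 still <= all others?
  Min of remaining elements: -17
  New min = min(14, -17) = -17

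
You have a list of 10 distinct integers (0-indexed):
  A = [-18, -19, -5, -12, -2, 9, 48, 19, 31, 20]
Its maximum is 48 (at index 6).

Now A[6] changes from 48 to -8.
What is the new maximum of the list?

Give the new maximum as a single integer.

Old max = 48 (at index 6)
Change: A[6] 48 -> -8
Changed element WAS the max -> may need rescan.
  Max of remaining elements: 31
  New max = max(-8, 31) = 31

Answer: 31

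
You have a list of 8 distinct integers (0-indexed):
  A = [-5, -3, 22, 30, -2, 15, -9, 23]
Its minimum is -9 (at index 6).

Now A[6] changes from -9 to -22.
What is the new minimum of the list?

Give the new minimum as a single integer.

Answer: -22

Derivation:
Old min = -9 (at index 6)
Change: A[6] -9 -> -22
Changed element WAS the min. Need to check: is -22 still <= all others?
  Min of remaining elements: -5
  New min = min(-22, -5) = -22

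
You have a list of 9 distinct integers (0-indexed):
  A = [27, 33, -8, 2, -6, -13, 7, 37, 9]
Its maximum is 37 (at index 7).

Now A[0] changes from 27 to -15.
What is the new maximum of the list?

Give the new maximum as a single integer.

Old max = 37 (at index 7)
Change: A[0] 27 -> -15
Changed element was NOT the old max.
  New max = max(old_max, new_val) = max(37, -15) = 37

Answer: 37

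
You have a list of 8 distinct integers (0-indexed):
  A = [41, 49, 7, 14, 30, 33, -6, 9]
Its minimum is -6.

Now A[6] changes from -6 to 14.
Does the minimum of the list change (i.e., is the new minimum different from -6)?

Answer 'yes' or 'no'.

Old min = -6
Change: A[6] -6 -> 14
Changed element was the min; new min must be rechecked.
New min = 7; changed? yes

Answer: yes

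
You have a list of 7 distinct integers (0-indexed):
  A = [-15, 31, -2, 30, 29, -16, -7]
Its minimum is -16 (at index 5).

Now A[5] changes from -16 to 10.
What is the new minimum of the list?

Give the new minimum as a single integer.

Answer: -15

Derivation:
Old min = -16 (at index 5)
Change: A[5] -16 -> 10
Changed element WAS the min. Need to check: is 10 still <= all others?
  Min of remaining elements: -15
  New min = min(10, -15) = -15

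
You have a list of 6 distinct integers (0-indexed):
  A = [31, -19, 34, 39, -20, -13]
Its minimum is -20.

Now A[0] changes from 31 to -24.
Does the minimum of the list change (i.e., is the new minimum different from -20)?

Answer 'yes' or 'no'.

Answer: yes

Derivation:
Old min = -20
Change: A[0] 31 -> -24
Changed element was NOT the min; min changes only if -24 < -20.
New min = -24; changed? yes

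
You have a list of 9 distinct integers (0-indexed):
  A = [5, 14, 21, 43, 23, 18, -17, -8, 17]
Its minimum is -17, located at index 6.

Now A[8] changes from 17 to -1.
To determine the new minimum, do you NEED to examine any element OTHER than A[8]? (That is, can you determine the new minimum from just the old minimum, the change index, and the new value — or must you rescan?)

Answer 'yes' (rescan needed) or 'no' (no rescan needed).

Answer: no

Derivation:
Old min = -17 at index 6
Change at index 8: 17 -> -1
Index 8 was NOT the min. New min = min(-17, -1). No rescan of other elements needed.
Needs rescan: no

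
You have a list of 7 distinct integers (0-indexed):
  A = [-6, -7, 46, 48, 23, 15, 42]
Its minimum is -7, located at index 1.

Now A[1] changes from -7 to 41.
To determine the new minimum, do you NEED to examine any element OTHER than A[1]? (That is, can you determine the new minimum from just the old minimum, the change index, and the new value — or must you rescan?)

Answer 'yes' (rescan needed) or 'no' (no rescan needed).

Answer: yes

Derivation:
Old min = -7 at index 1
Change at index 1: -7 -> 41
Index 1 WAS the min and new value 41 > old min -7. Must rescan other elements to find the new min.
Needs rescan: yes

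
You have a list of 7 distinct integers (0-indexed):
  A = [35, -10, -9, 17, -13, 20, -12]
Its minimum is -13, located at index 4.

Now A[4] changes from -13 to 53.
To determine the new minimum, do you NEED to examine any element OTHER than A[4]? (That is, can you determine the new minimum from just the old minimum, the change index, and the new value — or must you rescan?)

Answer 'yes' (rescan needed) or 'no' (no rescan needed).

Answer: yes

Derivation:
Old min = -13 at index 4
Change at index 4: -13 -> 53
Index 4 WAS the min and new value 53 > old min -13. Must rescan other elements to find the new min.
Needs rescan: yes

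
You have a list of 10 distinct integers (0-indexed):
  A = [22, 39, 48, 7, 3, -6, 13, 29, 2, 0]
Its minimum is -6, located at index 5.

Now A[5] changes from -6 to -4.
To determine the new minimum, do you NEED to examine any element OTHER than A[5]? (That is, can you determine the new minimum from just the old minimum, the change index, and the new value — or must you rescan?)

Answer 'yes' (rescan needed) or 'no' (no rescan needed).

Answer: yes

Derivation:
Old min = -6 at index 5
Change at index 5: -6 -> -4
Index 5 WAS the min and new value -4 > old min -6. Must rescan other elements to find the new min.
Needs rescan: yes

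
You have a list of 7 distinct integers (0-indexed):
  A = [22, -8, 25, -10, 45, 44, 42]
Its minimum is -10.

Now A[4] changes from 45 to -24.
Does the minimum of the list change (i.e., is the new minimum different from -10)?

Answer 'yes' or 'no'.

Old min = -10
Change: A[4] 45 -> -24
Changed element was NOT the min; min changes only if -24 < -10.
New min = -24; changed? yes

Answer: yes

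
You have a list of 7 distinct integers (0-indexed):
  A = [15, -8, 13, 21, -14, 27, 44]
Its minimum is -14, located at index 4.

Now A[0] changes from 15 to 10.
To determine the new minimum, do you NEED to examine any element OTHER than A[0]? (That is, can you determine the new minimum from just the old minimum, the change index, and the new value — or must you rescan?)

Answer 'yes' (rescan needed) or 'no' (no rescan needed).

Answer: no

Derivation:
Old min = -14 at index 4
Change at index 0: 15 -> 10
Index 0 was NOT the min. New min = min(-14, 10). No rescan of other elements needed.
Needs rescan: no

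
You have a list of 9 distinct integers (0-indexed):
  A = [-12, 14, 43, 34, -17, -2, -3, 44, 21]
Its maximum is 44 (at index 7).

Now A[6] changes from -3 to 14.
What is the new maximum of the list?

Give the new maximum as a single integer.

Answer: 44

Derivation:
Old max = 44 (at index 7)
Change: A[6] -3 -> 14
Changed element was NOT the old max.
  New max = max(old_max, new_val) = max(44, 14) = 44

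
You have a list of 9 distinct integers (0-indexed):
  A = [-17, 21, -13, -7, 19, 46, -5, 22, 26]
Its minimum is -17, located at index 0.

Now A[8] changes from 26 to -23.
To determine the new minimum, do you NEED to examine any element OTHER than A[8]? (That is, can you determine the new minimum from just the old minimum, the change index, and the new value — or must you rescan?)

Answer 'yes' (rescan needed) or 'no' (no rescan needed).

Answer: no

Derivation:
Old min = -17 at index 0
Change at index 8: 26 -> -23
Index 8 was NOT the min. New min = min(-17, -23). No rescan of other elements needed.
Needs rescan: no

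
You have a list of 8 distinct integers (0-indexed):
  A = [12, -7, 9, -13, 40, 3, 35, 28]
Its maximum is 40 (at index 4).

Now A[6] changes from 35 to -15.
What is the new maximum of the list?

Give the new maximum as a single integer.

Answer: 40

Derivation:
Old max = 40 (at index 4)
Change: A[6] 35 -> -15
Changed element was NOT the old max.
  New max = max(old_max, new_val) = max(40, -15) = 40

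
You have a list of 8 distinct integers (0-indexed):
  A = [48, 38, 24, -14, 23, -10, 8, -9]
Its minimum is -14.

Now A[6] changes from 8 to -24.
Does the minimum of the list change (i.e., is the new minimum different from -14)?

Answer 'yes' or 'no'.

Old min = -14
Change: A[6] 8 -> -24
Changed element was NOT the min; min changes only if -24 < -14.
New min = -24; changed? yes

Answer: yes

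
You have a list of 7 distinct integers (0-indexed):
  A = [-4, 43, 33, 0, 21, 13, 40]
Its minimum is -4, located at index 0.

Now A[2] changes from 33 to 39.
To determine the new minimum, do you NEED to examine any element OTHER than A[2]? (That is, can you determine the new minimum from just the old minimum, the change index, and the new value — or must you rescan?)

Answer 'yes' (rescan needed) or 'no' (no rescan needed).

Old min = -4 at index 0
Change at index 2: 33 -> 39
Index 2 was NOT the min. New min = min(-4, 39). No rescan of other elements needed.
Needs rescan: no

Answer: no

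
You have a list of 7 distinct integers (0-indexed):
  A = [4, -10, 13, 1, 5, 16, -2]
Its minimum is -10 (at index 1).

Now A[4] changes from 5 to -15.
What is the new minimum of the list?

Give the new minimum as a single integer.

Old min = -10 (at index 1)
Change: A[4] 5 -> -15
Changed element was NOT the old min.
  New min = min(old_min, new_val) = min(-10, -15) = -15

Answer: -15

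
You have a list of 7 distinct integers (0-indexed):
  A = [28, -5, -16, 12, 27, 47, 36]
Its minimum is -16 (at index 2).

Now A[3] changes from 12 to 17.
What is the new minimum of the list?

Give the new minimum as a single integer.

Answer: -16

Derivation:
Old min = -16 (at index 2)
Change: A[3] 12 -> 17
Changed element was NOT the old min.
  New min = min(old_min, new_val) = min(-16, 17) = -16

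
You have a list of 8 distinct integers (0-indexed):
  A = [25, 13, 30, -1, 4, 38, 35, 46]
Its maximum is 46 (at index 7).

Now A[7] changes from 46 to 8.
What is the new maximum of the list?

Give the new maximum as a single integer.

Answer: 38

Derivation:
Old max = 46 (at index 7)
Change: A[7] 46 -> 8
Changed element WAS the max -> may need rescan.
  Max of remaining elements: 38
  New max = max(8, 38) = 38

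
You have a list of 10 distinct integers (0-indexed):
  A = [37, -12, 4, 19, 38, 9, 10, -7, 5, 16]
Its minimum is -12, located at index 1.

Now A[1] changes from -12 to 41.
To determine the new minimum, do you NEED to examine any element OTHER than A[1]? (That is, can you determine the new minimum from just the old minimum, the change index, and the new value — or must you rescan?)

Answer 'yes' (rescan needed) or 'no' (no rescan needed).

Answer: yes

Derivation:
Old min = -12 at index 1
Change at index 1: -12 -> 41
Index 1 WAS the min and new value 41 > old min -12. Must rescan other elements to find the new min.
Needs rescan: yes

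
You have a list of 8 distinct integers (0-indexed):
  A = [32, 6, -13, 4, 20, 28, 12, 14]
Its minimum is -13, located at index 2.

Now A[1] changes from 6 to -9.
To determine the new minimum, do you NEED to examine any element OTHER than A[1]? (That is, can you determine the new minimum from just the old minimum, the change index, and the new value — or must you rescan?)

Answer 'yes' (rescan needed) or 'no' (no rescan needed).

Answer: no

Derivation:
Old min = -13 at index 2
Change at index 1: 6 -> -9
Index 1 was NOT the min. New min = min(-13, -9). No rescan of other elements needed.
Needs rescan: no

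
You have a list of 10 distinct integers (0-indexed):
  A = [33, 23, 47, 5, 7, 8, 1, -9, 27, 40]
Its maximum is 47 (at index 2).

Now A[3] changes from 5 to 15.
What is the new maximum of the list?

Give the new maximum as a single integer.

Answer: 47

Derivation:
Old max = 47 (at index 2)
Change: A[3] 5 -> 15
Changed element was NOT the old max.
  New max = max(old_max, new_val) = max(47, 15) = 47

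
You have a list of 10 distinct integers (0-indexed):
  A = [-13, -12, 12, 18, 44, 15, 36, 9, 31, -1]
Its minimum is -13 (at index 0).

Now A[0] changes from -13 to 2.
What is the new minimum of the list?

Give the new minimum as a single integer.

Old min = -13 (at index 0)
Change: A[0] -13 -> 2
Changed element WAS the min. Need to check: is 2 still <= all others?
  Min of remaining elements: -12
  New min = min(2, -12) = -12

Answer: -12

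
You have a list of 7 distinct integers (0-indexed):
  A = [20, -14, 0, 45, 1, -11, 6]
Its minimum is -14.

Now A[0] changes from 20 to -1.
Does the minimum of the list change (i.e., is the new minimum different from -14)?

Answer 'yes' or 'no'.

Answer: no

Derivation:
Old min = -14
Change: A[0] 20 -> -1
Changed element was NOT the min; min changes only if -1 < -14.
New min = -14; changed? no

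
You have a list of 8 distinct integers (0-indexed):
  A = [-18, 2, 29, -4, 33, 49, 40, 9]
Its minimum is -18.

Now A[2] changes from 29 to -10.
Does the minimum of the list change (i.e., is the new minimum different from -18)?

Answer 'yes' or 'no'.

Old min = -18
Change: A[2] 29 -> -10
Changed element was NOT the min; min changes only if -10 < -18.
New min = -18; changed? no

Answer: no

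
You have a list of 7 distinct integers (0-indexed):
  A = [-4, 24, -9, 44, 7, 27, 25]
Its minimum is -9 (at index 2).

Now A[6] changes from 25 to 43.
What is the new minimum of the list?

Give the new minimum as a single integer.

Old min = -9 (at index 2)
Change: A[6] 25 -> 43
Changed element was NOT the old min.
  New min = min(old_min, new_val) = min(-9, 43) = -9

Answer: -9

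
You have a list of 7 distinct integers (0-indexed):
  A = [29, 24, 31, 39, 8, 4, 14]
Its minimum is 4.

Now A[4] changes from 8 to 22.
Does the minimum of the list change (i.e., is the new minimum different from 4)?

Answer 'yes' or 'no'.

Old min = 4
Change: A[4] 8 -> 22
Changed element was NOT the min; min changes only if 22 < 4.
New min = 4; changed? no

Answer: no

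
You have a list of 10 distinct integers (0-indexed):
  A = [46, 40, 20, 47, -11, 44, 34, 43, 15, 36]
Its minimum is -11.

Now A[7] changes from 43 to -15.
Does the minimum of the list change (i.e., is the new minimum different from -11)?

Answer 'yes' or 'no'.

Answer: yes

Derivation:
Old min = -11
Change: A[7] 43 -> -15
Changed element was NOT the min; min changes only if -15 < -11.
New min = -15; changed? yes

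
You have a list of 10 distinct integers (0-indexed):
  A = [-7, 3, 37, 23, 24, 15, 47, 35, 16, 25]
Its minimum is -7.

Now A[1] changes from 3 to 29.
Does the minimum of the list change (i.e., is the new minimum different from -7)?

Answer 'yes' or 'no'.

Answer: no

Derivation:
Old min = -7
Change: A[1] 3 -> 29
Changed element was NOT the min; min changes only if 29 < -7.
New min = -7; changed? no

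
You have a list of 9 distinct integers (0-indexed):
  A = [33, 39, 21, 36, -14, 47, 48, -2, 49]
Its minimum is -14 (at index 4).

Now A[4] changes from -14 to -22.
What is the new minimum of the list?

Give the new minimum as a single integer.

Answer: -22

Derivation:
Old min = -14 (at index 4)
Change: A[4] -14 -> -22
Changed element WAS the min. Need to check: is -22 still <= all others?
  Min of remaining elements: -2
  New min = min(-22, -2) = -22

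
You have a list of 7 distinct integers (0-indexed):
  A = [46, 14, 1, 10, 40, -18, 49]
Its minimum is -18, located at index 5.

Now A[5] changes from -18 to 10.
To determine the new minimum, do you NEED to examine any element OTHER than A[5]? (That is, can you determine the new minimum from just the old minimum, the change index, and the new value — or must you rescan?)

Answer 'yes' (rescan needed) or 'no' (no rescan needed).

Old min = -18 at index 5
Change at index 5: -18 -> 10
Index 5 WAS the min and new value 10 > old min -18. Must rescan other elements to find the new min.
Needs rescan: yes

Answer: yes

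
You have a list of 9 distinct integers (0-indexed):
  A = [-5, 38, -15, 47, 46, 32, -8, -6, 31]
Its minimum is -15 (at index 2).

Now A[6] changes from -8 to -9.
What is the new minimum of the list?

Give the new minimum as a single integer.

Answer: -15

Derivation:
Old min = -15 (at index 2)
Change: A[6] -8 -> -9
Changed element was NOT the old min.
  New min = min(old_min, new_val) = min(-15, -9) = -15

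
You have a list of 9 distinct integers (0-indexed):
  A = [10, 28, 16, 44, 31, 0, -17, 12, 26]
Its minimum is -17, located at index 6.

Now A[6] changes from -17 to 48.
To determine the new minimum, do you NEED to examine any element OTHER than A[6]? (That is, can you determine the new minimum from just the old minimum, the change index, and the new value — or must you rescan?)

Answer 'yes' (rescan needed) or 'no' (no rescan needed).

Answer: yes

Derivation:
Old min = -17 at index 6
Change at index 6: -17 -> 48
Index 6 WAS the min and new value 48 > old min -17. Must rescan other elements to find the new min.
Needs rescan: yes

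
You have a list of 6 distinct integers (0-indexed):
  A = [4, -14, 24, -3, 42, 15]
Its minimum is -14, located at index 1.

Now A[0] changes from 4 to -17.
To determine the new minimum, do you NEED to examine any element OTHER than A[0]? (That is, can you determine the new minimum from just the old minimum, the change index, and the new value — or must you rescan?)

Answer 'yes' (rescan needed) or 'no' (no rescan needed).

Old min = -14 at index 1
Change at index 0: 4 -> -17
Index 0 was NOT the min. New min = min(-14, -17). No rescan of other elements needed.
Needs rescan: no

Answer: no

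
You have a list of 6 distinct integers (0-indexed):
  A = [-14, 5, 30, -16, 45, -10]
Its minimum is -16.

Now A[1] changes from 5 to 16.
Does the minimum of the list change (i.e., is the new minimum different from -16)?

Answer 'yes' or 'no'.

Answer: no

Derivation:
Old min = -16
Change: A[1] 5 -> 16
Changed element was NOT the min; min changes only if 16 < -16.
New min = -16; changed? no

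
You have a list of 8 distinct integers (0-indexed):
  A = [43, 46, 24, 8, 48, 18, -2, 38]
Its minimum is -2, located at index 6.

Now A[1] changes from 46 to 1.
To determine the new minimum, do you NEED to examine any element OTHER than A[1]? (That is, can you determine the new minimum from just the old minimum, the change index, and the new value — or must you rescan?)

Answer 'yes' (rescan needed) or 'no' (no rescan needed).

Answer: no

Derivation:
Old min = -2 at index 6
Change at index 1: 46 -> 1
Index 1 was NOT the min. New min = min(-2, 1). No rescan of other elements needed.
Needs rescan: no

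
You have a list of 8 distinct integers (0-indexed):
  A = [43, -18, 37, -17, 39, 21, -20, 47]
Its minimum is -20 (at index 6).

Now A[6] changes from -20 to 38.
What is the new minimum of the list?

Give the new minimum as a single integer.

Old min = -20 (at index 6)
Change: A[6] -20 -> 38
Changed element WAS the min. Need to check: is 38 still <= all others?
  Min of remaining elements: -18
  New min = min(38, -18) = -18

Answer: -18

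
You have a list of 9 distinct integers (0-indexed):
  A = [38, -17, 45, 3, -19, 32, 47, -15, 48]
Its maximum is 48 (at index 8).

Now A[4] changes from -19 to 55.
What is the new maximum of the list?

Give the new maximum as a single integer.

Answer: 55

Derivation:
Old max = 48 (at index 8)
Change: A[4] -19 -> 55
Changed element was NOT the old max.
  New max = max(old_max, new_val) = max(48, 55) = 55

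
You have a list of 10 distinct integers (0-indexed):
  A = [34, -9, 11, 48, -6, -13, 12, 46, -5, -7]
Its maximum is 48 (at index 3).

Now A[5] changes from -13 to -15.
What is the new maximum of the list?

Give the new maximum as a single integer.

Old max = 48 (at index 3)
Change: A[5] -13 -> -15
Changed element was NOT the old max.
  New max = max(old_max, new_val) = max(48, -15) = 48

Answer: 48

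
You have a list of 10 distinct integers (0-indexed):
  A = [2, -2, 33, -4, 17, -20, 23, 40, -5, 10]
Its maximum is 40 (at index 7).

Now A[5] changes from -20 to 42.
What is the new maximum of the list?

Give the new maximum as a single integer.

Old max = 40 (at index 7)
Change: A[5] -20 -> 42
Changed element was NOT the old max.
  New max = max(old_max, new_val) = max(40, 42) = 42

Answer: 42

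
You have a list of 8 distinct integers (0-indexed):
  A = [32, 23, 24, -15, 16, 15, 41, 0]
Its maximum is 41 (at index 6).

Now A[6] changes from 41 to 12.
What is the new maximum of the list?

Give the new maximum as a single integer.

Old max = 41 (at index 6)
Change: A[6] 41 -> 12
Changed element WAS the max -> may need rescan.
  Max of remaining elements: 32
  New max = max(12, 32) = 32

Answer: 32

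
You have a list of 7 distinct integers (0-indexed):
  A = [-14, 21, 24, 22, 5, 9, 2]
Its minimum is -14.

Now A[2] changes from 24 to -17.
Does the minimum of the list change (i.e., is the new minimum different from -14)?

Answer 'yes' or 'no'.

Answer: yes

Derivation:
Old min = -14
Change: A[2] 24 -> -17
Changed element was NOT the min; min changes only if -17 < -14.
New min = -17; changed? yes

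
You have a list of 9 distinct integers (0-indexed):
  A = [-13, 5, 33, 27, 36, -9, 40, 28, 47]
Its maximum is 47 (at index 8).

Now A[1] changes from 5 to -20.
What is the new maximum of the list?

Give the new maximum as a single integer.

Answer: 47

Derivation:
Old max = 47 (at index 8)
Change: A[1] 5 -> -20
Changed element was NOT the old max.
  New max = max(old_max, new_val) = max(47, -20) = 47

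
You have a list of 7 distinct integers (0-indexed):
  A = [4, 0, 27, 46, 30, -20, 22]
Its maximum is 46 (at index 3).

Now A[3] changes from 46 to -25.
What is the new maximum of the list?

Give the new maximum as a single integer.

Old max = 46 (at index 3)
Change: A[3] 46 -> -25
Changed element WAS the max -> may need rescan.
  Max of remaining elements: 30
  New max = max(-25, 30) = 30

Answer: 30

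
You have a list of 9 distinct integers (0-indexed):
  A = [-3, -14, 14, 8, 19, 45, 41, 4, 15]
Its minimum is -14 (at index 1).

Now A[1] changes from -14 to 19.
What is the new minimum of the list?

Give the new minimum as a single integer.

Answer: -3

Derivation:
Old min = -14 (at index 1)
Change: A[1] -14 -> 19
Changed element WAS the min. Need to check: is 19 still <= all others?
  Min of remaining elements: -3
  New min = min(19, -3) = -3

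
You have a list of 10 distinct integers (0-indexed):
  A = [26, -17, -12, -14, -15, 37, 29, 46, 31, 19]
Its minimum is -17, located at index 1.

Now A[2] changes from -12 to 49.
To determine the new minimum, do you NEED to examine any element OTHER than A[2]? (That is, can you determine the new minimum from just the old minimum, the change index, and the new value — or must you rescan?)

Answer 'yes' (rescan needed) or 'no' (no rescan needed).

Old min = -17 at index 1
Change at index 2: -12 -> 49
Index 2 was NOT the min. New min = min(-17, 49). No rescan of other elements needed.
Needs rescan: no

Answer: no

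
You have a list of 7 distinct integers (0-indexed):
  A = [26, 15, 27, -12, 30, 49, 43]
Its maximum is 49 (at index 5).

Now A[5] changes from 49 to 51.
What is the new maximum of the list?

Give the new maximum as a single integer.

Answer: 51

Derivation:
Old max = 49 (at index 5)
Change: A[5] 49 -> 51
Changed element WAS the max -> may need rescan.
  Max of remaining elements: 43
  New max = max(51, 43) = 51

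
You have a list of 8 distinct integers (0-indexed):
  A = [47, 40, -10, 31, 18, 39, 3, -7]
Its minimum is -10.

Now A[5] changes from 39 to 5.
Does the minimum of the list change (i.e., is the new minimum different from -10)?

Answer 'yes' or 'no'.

Old min = -10
Change: A[5] 39 -> 5
Changed element was NOT the min; min changes only if 5 < -10.
New min = -10; changed? no

Answer: no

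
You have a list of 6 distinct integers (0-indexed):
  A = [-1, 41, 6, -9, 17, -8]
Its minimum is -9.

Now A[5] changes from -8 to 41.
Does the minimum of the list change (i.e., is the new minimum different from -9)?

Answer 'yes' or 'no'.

Answer: no

Derivation:
Old min = -9
Change: A[5] -8 -> 41
Changed element was NOT the min; min changes only if 41 < -9.
New min = -9; changed? no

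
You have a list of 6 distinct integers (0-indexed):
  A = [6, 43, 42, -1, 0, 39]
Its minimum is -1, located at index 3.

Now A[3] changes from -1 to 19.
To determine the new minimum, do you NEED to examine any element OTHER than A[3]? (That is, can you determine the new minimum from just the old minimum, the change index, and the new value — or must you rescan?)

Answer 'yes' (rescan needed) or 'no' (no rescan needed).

Old min = -1 at index 3
Change at index 3: -1 -> 19
Index 3 WAS the min and new value 19 > old min -1. Must rescan other elements to find the new min.
Needs rescan: yes

Answer: yes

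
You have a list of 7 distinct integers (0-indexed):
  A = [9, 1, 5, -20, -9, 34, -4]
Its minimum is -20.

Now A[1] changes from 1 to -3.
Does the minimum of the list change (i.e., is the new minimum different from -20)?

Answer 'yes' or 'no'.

Old min = -20
Change: A[1] 1 -> -3
Changed element was NOT the min; min changes only if -3 < -20.
New min = -20; changed? no

Answer: no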